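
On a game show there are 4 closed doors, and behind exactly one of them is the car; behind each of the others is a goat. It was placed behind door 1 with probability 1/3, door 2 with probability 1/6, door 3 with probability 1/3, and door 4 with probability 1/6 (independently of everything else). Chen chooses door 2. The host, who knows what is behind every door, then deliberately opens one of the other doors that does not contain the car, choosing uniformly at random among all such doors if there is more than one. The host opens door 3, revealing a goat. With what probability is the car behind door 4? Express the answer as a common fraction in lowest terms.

3/11

Condition on the true location of the car.
If it is behind door 1 (prior 1/3): the host has 2 equally likely choices, so probability 1/2; weight (1/3)·(1/2) = 1/6.
If it is behind door 2 (prior 1/6): the host has 3 equally likely choices, so probability 1/3; weight (1/6)·(1/3) = 1/18.
If it is behind door 3 (prior 1/3): the host opened door 3, so this case is ruled out; weight (1/3)·0 = 0.
If it is behind door 4 (prior 1/6): the host has 2 equally likely choices, so probability 1/2; weight (1/6)·(1/2) = 1/12.
The weights sum to 11/36.
So P(the car behind door 4 | the host opened door 3) = (1/12) / (11/36) = 3/11.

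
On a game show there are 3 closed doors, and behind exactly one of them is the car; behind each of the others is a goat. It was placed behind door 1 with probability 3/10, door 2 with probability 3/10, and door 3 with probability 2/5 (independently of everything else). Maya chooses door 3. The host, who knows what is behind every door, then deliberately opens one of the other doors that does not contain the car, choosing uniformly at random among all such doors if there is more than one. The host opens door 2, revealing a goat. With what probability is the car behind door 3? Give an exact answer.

Consider each possible location of the car in turn.
If it is behind door 1 (prior 3/10): the host has no choice, probability 1; weight (3/10)·1 = 3/10.
If it is behind door 2 (prior 3/10): the host opened door 2, so this case is ruled out; weight (3/10)·0 = 0.
If it is behind door 3 (prior 2/5): the host has 2 equally likely choices, so probability 1/2; weight (2/5)·(1/2) = 1/5.
The weights sum to 1/2.
So P(the car behind door 3 | the host opened door 2) = (1/5) / (1/2) = 2/5.

2/5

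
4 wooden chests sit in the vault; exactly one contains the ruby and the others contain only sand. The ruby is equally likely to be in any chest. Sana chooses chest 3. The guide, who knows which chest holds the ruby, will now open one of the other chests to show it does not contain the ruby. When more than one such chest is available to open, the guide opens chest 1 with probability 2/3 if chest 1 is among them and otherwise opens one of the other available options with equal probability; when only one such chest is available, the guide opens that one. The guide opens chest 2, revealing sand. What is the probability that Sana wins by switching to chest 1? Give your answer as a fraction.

1/2

Apply Bayes' rule, conditioning on where the ruby actually is.
If it is in chest 1 (prior 1/4): chest 1 holds the prize so is unavailable; the guide chooses uniformly among the 2 others, probability 1/2; weight (1/4)·(1/2) = 1/8.
If it is in chest 2 (prior 1/4): the guide opened chest 2, so this case is ruled out; weight (1/4)·0 = 0.
If it is in chest 3 (prior 1/4): chest 1 is available but not opened; chest 2 gets probability (1 − 2/3)/2 = 1/6; weight (1/4)·(1/6) = 1/24.
If it is in chest 4 (prior 1/4): chest 1 is available but not opened, probability 1/3; weight (1/4)·(1/3) = 1/12.
The weights sum to 1/4.
So P(the ruby in chest 1 | the guide opened chest 2) = (1/8) / (1/4) = 1/2.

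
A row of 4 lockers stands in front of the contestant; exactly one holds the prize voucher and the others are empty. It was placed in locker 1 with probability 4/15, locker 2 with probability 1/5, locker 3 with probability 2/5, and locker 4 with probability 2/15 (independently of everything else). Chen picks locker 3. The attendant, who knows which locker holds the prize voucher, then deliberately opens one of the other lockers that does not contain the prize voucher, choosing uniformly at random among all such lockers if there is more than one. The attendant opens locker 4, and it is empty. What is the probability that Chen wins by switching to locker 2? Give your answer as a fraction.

3/11

Consider each possible location of the prize voucher in turn.
If it is in locker 1 (prior 4/15): the attendant has 2 equally likely choices, so probability 1/2; weight (4/15)·(1/2) = 2/15.
If it is in locker 2 (prior 1/5): the attendant has 2 equally likely choices, so probability 1/2; weight (1/5)·(1/2) = 1/10.
If it is in locker 3 (prior 2/5): the attendant has 3 equally likely choices, so probability 1/3; weight (2/5)·(1/3) = 2/15.
If it is in locker 4 (prior 2/15): the attendant opened locker 4, so this case is ruled out; weight (2/15)·0 = 0.
The weights sum to 11/30.
So P(the prize voucher in locker 2 | the attendant opened locker 4) = (1/10) / (11/30) = 3/11.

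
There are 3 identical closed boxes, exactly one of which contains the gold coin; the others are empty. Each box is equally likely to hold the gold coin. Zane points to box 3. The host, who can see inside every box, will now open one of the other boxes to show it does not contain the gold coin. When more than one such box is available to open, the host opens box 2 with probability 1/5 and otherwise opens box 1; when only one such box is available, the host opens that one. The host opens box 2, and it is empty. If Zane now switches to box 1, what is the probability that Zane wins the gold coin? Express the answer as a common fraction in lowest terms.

Condition on the true location of the gold coin.
If it is in box 1 (prior 1/3): only box 2 is available, probability 1; weight (1/3)·1 = 1/3.
If it is in box 2 (prior 1/3): the host opened box 2, so this case is ruled out; weight (1/3)·0 = 0.
If it is in box 3 (prior 1/3): box 2 is available, opened with probability 1/5; weight (1/3)·(1/5) = 1/15.
The weights sum to 2/5.
So P(the gold coin in box 1 | the host opened box 2) = (1/3) / (2/5) = 5/6.

5/6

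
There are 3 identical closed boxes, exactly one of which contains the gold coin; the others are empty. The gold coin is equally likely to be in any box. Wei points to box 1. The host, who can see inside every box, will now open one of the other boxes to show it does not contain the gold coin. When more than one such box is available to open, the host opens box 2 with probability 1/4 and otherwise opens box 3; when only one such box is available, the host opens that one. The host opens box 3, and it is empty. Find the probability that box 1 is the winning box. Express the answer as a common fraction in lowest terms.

Consider each possible location of the gold coin in turn.
If it is in box 1 (prior 1/3): box 2 is available but not opened, probability 3/4; weight (1/3)·(3/4) = 1/4.
If it is in box 2 (prior 1/3): only box 3 is available, probability 1; weight (1/3)·1 = 1/3.
If it is in box 3 (prior 1/3): the host opened box 3, so this case is ruled out; weight (1/3)·0 = 0.
The weights sum to 7/12.
So P(the gold coin in box 1 | the host opened box 3) = (1/4) / (7/12) = 3/7.

3/7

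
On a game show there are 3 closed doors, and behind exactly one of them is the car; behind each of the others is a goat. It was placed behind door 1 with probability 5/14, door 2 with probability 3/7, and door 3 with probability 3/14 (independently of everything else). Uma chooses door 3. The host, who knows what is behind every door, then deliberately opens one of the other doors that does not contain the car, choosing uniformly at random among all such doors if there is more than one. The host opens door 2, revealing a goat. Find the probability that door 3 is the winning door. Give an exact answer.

3/13

Consider each possible location of the car in turn.
If it is behind door 1 (prior 5/14): the host has no choice, probability 1; weight (5/14)·1 = 5/14.
If it is behind door 2 (prior 3/7): the host opened door 2, so this case is ruled out; weight (3/7)·0 = 0.
If it is behind door 3 (prior 3/14): the host has 2 equally likely choices, so probability 1/2; weight (3/14)·(1/2) = 3/28.
The weights sum to 13/28.
So P(the car behind door 3 | the host opened door 2) = (3/28) / (13/28) = 3/13.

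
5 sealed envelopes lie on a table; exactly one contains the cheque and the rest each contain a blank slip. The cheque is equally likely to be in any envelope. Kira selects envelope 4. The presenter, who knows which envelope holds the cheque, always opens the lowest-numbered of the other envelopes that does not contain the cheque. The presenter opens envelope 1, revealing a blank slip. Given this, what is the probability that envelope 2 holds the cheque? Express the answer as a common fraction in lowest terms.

1/4

Consider each possible location of the cheque in turn.
If it is in envelope 1 (prior 1/5): the presenter opened envelope 1, so this case is ruled out; weight (1/5)·0 = 0.
If it is in any of envelopes 2, 3, 4, and 5 (prior 1/5 each): envelope 1 is the lowest-numbered option available, probability 1; weight (1/5)·1 = 1/5 each.
The weights sum to 4/5.
So P(the cheque in envelope 2 | the presenter opened envelope 1) = (1/5) / (4/5) = 1/4.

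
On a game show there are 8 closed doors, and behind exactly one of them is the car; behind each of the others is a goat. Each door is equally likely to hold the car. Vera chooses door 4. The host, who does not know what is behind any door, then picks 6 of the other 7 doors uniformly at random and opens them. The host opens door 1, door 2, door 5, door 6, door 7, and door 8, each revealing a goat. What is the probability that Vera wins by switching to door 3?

1/2

Apply Bayes' rule, conditioning on where the car actually is.
If it is behind any of doors 1, 2, 5, 6, 7, and 8 (prior 1/8 each): that door was opened and seen not to hold the prize — ruled out; weight (1/8)·0 = 0 each.
If it is behind either of doors 3 and 4 (prior 1/8 each): the host picks exactly this set with probability 1/7 regardless, and none is the prize; weight (1/8)·(1/7) = 1/56 each.
The weights sum to 1/28.
So P(the car behind door 3 | the host opened door 1, door 2, door 5, door 6, door 7, and door 8) = (1/56) / (1/28) = 1/2.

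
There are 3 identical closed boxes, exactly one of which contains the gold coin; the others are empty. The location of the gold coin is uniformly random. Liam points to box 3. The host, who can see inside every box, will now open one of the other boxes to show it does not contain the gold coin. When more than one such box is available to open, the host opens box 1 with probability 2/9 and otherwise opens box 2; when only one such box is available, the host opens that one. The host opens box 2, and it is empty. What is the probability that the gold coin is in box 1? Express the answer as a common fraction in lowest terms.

9/16

Condition on the true location of the gold coin.
If it is in box 1 (prior 1/3): only box 2 is available, probability 1; weight (1/3)·1 = 1/3.
If it is in box 2 (prior 1/3): the host opened box 2, so this case is ruled out; weight (1/3)·0 = 0.
If it is in box 3 (prior 1/3): box 1 is available but not opened, probability 7/9; weight (1/3)·(7/9) = 7/27.
The weights sum to 16/27.
So P(the gold coin in box 1 | the host opened box 2) = (1/3) / (16/27) = 9/16.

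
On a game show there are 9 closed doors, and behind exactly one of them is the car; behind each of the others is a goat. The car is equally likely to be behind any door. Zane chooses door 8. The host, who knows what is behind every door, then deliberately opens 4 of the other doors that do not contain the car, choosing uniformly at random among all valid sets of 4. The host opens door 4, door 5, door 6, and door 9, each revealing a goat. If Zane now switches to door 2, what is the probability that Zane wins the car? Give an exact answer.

2/9

Consider each possible location of the car in turn.
If it is behind any of doors 1, 2, 3, and 7 (prior 1/9 each): the host has 35 equally likely choices, so probability 1/35; weight (1/9)·(1/35) = 1/315 each.
If it is behind any of doors 4, 5, 6, and 9 (prior 1/9 each): that door was opened and seen not to hold the prize — ruled out; weight (1/9)·0 = 0 each.
If it is behind door 8 (prior 1/9): the host has 70 equally likely choices, so probability 1/70; weight (1/9)·(1/70) = 1/630.
The weights sum to 1/70.
So P(the car behind door 2 | the host opened door 4, door 5, door 6, and door 9) = (1/315) / (1/70) = 2/9.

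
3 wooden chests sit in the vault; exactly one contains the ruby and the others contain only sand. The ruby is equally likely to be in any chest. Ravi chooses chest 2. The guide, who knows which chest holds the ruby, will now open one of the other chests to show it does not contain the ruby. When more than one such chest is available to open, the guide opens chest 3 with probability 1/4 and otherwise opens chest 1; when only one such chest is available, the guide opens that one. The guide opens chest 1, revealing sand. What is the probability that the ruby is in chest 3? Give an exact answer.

Apply Bayes' rule, conditioning on where the ruby actually is.
If it is in chest 1 (prior 1/3): the guide opened chest 1, so this case is ruled out; weight (1/3)·0 = 0.
If it is in chest 2 (prior 1/3): chest 3 is available but not opened, probability 3/4; weight (1/3)·(3/4) = 1/4.
If it is in chest 3 (prior 1/3): only chest 1 is available, probability 1; weight (1/3)·1 = 1/3.
The weights sum to 7/12.
So P(the ruby in chest 3 | the guide opened chest 1) = (1/3) / (7/12) = 4/7.

4/7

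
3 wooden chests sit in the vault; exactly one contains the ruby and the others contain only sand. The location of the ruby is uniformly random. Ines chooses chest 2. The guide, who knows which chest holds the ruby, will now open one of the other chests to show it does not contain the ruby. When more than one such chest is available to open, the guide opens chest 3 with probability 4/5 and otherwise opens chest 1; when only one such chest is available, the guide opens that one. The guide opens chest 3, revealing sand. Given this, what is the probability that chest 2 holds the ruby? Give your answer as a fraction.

Apply Bayes' rule, conditioning on where the ruby actually is.
If it is in chest 1 (prior 1/3): only chest 3 is available, probability 1; weight (1/3)·1 = 1/3.
If it is in chest 2 (prior 1/3): chest 3 is available, opened with probability 4/5; weight (1/3)·(4/5) = 4/15.
If it is in chest 3 (prior 1/3): the guide opened chest 3, so this case is ruled out; weight (1/3)·0 = 0.
The weights sum to 3/5.
So P(the ruby in chest 2 | the guide opened chest 3) = (4/15) / (3/5) = 4/9.

4/9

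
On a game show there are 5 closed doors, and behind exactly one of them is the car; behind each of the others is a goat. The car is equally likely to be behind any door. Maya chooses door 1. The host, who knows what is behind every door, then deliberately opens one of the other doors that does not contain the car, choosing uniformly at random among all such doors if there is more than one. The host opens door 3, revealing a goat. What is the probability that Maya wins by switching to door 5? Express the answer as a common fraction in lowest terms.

4/15

Consider each possible location of the car in turn.
If it is behind door 1 (prior 1/5): the host has 4 equally likely choices, so probability 1/4; weight (1/5)·(1/4) = 1/20.
If it is behind any of doors 2, 4, and 5 (prior 1/5 each): the host has 3 equally likely choices, so probability 1/3; weight (1/5)·(1/3) = 1/15 each.
If it is behind door 3 (prior 1/5): the host opened door 3, so this case is ruled out; weight (1/5)·0 = 0.
The weights sum to 1/4.
So P(the car behind door 5 | the host opened door 3) = (1/15) / (1/4) = 4/15.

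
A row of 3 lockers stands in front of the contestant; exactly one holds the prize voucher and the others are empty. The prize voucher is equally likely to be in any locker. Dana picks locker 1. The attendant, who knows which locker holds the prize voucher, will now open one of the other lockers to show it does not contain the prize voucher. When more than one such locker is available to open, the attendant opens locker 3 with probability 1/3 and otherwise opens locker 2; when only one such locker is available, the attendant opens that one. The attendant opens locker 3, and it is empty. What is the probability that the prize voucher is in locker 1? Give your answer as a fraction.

1/4

Apply Bayes' rule, conditioning on where the prize voucher actually is.
If it is in locker 1 (prior 1/3): locker 3 is available, opened with probability 1/3; weight (1/3)·(1/3) = 1/9.
If it is in locker 2 (prior 1/3): only locker 3 is available, probability 1; weight (1/3)·1 = 1/3.
If it is in locker 3 (prior 1/3): the attendant opened locker 3, so this case is ruled out; weight (1/3)·0 = 0.
The weights sum to 4/9.
So P(the prize voucher in locker 1 | the attendant opened locker 3) = (1/9) / (4/9) = 1/4.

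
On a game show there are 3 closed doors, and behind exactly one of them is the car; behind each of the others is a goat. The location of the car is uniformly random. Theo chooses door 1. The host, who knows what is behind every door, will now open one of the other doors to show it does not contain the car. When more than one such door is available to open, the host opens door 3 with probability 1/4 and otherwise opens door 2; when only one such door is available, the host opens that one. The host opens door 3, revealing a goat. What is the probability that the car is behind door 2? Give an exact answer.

4/5

Apply Bayes' rule, conditioning on where the car actually is.
If it is behind door 1 (prior 1/3): door 3 is available, opened with probability 1/4; weight (1/3)·(1/4) = 1/12.
If it is behind door 2 (prior 1/3): only door 3 is available, probability 1; weight (1/3)·1 = 1/3.
If it is behind door 3 (prior 1/3): the host opened door 3, so this case is ruled out; weight (1/3)·0 = 0.
The weights sum to 5/12.
So P(the car behind door 2 | the host opened door 3) = (1/3) / (5/12) = 4/5.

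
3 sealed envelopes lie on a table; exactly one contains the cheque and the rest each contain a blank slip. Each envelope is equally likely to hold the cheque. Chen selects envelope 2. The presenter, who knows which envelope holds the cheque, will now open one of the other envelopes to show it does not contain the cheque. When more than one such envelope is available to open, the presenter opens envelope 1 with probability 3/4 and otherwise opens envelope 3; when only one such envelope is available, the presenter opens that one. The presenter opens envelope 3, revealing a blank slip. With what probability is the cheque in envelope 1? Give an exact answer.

Condition on the true location of the cheque.
If it is in envelope 1 (prior 1/3): only envelope 3 is available, probability 1; weight (1/3)·1 = 1/3.
If it is in envelope 2 (prior 1/3): envelope 1 is available but not opened, probability 1/4; weight (1/3)·(1/4) = 1/12.
If it is in envelope 3 (prior 1/3): the presenter opened envelope 3, so this case is ruled out; weight (1/3)·0 = 0.
The weights sum to 5/12.
So P(the cheque in envelope 1 | the presenter opened envelope 3) = (1/3) / (5/12) = 4/5.

4/5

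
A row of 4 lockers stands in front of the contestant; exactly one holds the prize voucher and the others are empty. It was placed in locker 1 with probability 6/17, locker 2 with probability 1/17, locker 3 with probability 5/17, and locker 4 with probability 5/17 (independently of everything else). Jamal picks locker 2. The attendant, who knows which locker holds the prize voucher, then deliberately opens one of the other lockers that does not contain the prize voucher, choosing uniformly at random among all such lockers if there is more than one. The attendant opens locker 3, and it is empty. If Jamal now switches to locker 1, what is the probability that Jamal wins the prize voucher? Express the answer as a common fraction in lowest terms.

18/35

Consider each possible location of the prize voucher in turn.
If it is in locker 1 (prior 6/17): the attendant has 2 equally likely choices, so probability 1/2; weight (6/17)·(1/2) = 3/17.
If it is in locker 2 (prior 1/17): the attendant has 3 equally likely choices, so probability 1/3; weight (1/17)·(1/3) = 1/51.
If it is in locker 3 (prior 5/17): the attendant opened locker 3, so this case is ruled out; weight (5/17)·0 = 0.
If it is in locker 4 (prior 5/17): the attendant has 2 equally likely choices, so probability 1/2; weight (5/17)·(1/2) = 5/34.
The weights sum to 35/102.
So P(the prize voucher in locker 1 | the attendant opened locker 3) = (3/17) / (35/102) = 18/35.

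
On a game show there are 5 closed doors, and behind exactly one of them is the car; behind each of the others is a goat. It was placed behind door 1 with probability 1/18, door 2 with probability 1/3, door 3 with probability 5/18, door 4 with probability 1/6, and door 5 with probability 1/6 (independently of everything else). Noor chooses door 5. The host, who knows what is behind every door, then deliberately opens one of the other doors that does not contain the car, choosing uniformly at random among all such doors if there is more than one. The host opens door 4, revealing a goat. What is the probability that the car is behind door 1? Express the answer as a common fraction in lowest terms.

4/57

Apply Bayes' rule, conditioning on where the car actually is.
If it is behind door 1 (prior 1/18): the host has 3 equally likely choices, so probability 1/3; weight (1/18)·(1/3) = 1/54.
If it is behind door 2 (prior 1/3): the host has 3 equally likely choices, so probability 1/3; weight (1/3)·(1/3) = 1/9.
If it is behind door 3 (prior 5/18): the host has 3 equally likely choices, so probability 1/3; weight (5/18)·(1/3) = 5/54.
If it is behind door 4 (prior 1/6): the host opened door 4, so this case is ruled out; weight (1/6)·0 = 0.
If it is behind door 5 (prior 1/6): the host has 4 equally likely choices, so probability 1/4; weight (1/6)·(1/4) = 1/24.
The weights sum to 19/72.
So P(the car behind door 1 | the host opened door 4) = (1/54) / (19/72) = 4/57.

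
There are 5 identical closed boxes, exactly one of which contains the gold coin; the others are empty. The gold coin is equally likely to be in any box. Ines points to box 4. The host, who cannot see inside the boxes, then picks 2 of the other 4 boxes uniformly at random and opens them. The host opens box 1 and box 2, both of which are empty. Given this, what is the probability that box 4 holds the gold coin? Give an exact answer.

1/3

Because the host chose which boxes to open without knowing where the gold coin is, the choice is independent of the prize location. Learning that none of the 2 opened boxes holds the gold coin simply rules out those 2 locations and leaves the remaining 3 boxes still equally likely by symmetry.
So P(the gold coin in box 4) = 1/3.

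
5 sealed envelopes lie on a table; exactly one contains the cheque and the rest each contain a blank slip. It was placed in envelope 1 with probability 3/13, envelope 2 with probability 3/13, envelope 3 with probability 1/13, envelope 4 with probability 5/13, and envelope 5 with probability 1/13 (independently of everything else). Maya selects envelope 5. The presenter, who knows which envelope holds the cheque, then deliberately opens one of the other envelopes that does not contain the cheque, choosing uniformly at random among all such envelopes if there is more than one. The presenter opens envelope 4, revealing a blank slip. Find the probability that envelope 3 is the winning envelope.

Consider each possible location of the cheque in turn.
If it is in either of envelopes 1 and 2 (prior 3/13 each): the presenter has 3 equally likely choices, so probability 1/3; weight (3/13)·(1/3) = 1/13 each.
If it is in envelope 3 (prior 1/13): the presenter has 3 equally likely choices, so probability 1/3; weight (1/13)·(1/3) = 1/39.
If it is in envelope 4 (prior 5/13): the presenter opened envelope 4, so this case is ruled out; weight (5/13)·0 = 0.
If it is in envelope 5 (prior 1/13): the presenter has 4 equally likely choices, so probability 1/4; weight (1/13)·(1/4) = 1/52.
The weights sum to 31/156.
So P(the cheque in envelope 3 | the presenter opened envelope 4) = (1/39) / (31/156) = 4/31.

4/31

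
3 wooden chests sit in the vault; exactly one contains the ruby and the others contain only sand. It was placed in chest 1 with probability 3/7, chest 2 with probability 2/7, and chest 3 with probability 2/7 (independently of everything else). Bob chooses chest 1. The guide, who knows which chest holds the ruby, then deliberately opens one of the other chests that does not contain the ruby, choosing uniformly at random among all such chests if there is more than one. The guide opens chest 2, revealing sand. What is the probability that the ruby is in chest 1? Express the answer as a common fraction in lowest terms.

3/7

Condition on the true location of the ruby.
If it is in chest 1 (prior 3/7): the guide has 2 equally likely choices, so probability 1/2; weight (3/7)·(1/2) = 3/14.
If it is in chest 2 (prior 2/7): the guide opened chest 2, so this case is ruled out; weight (2/7)·0 = 0.
If it is in chest 3 (prior 2/7): the guide has no choice, probability 1; weight (2/7)·1 = 2/7.
The weights sum to 1/2.
So P(the ruby in chest 1 | the guide opened chest 2) = (3/14) / (1/2) = 3/7.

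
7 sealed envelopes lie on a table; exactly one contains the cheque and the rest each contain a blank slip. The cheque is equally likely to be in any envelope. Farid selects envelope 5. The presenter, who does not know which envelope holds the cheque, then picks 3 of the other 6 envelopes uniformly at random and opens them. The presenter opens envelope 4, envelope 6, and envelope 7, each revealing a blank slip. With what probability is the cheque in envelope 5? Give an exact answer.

1/4

Because the presenter chose which envelopes to open without knowing where the cheque is, the choice is independent of the prize location. Learning that none of the 3 opened envelopes holds the cheque simply rules out those 3 locations and leaves the remaining 4 envelopes still equally likely by symmetry.
So P(the cheque in envelope 5) = 1/4.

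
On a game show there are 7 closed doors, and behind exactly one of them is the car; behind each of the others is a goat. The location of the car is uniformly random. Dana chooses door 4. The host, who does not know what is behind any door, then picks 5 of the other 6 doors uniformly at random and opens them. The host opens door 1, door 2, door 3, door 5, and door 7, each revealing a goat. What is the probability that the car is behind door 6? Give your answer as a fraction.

1/2

Because the host chose which doors to open without knowing where the car is, the choice is independent of the prize location. Learning that none of the 5 opened doors holds the car simply rules out those 5 locations and leaves the remaining 2 doors still equally likely by symmetry.
So P(the car behind door 6) = 1/2.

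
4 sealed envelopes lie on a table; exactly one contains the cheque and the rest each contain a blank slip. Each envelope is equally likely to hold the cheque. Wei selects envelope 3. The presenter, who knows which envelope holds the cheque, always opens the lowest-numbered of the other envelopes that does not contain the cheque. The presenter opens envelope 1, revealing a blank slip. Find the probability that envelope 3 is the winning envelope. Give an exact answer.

Consider each possible location of the cheque in turn.
If it is in envelope 1 (prior 1/4): the presenter opened envelope 1, so this case is ruled out; weight (1/4)·0 = 0.
If it is in any of envelopes 2, 3, and 4 (prior 1/4 each): envelope 1 is the lowest-numbered option available, probability 1; weight (1/4)·1 = 1/4 each.
The weights sum to 3/4.
So P(the cheque in envelope 3 | the presenter opened envelope 1) = (1/4) / (3/4) = 1/3.

1/3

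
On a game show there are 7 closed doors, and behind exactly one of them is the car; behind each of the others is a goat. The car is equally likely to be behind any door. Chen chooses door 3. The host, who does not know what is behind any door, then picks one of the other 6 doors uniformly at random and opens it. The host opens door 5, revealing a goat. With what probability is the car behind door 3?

Because the host chose which door to open without knowing where the car is, the choice is independent of the prize location. Learning that door 5 does not hold the car simply rules out that one location and leaves the remaining 6 doors still equally likely by symmetry.
So P(the car behind door 3) = 1/6.

1/6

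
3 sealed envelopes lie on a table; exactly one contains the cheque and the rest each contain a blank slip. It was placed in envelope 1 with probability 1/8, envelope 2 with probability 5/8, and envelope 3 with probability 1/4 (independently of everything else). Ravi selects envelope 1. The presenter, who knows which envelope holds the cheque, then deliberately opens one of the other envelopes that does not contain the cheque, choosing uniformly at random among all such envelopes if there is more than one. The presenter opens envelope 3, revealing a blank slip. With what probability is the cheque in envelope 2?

Condition on the true location of the cheque.
If it is in envelope 1 (prior 1/8): the presenter has 2 equally likely choices, so probability 1/2; weight (1/8)·(1/2) = 1/16.
If it is in envelope 2 (prior 5/8): the presenter has no choice, probability 1; weight (5/8)·1 = 5/8.
If it is in envelope 3 (prior 1/4): the presenter opened envelope 3, so this case is ruled out; weight (1/4)·0 = 0.
The weights sum to 11/16.
So P(the cheque in envelope 2 | the presenter opened envelope 3) = (5/8) / (11/16) = 10/11.

10/11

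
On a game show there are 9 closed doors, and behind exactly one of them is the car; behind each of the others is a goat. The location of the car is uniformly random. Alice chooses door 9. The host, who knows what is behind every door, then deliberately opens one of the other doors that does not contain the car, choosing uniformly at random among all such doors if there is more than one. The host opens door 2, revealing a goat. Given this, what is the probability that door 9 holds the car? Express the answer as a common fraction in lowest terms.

Condition on the true location of the car.
If it is behind any of doors 1, 3, 4, 5, 6, 7, and 8 (prior 1/9 each): the host has 7 equally likely choices, so probability 1/7; weight (1/9)·(1/7) = 1/63 each.
If it is behind door 2 (prior 1/9): the host opened door 2, so this case is ruled out; weight (1/9)·0 = 0.
If it is behind door 9 (prior 1/9): the host has 8 equally likely choices, so probability 1/8; weight (1/9)·(1/8) = 1/72.
The weights sum to 1/8.
So P(the car behind door 9 | the host opened door 2) = (1/72) / (1/8) = 1/9.

1/9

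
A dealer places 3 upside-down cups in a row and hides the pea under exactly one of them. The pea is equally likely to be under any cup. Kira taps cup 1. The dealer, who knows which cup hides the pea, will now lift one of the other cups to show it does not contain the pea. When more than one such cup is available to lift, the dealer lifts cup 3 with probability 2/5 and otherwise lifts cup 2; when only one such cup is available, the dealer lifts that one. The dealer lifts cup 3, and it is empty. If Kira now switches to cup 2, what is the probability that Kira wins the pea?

Apply Bayes' rule, conditioning on where the pea actually is.
If it is under cup 1 (prior 1/3): cup 3 is available, opened with probability 2/5; weight (1/3)·(2/5) = 2/15.
If it is under cup 2 (prior 1/3): only cup 3 is available, probability 1; weight (1/3)·1 = 1/3.
If it is under cup 3 (prior 1/3): the dealer opened cup 3, so this case is ruled out; weight (1/3)·0 = 0.
The weights sum to 7/15.
So P(the pea under cup 2 | the dealer opened cup 3) = (1/3) / (7/15) = 5/7.

5/7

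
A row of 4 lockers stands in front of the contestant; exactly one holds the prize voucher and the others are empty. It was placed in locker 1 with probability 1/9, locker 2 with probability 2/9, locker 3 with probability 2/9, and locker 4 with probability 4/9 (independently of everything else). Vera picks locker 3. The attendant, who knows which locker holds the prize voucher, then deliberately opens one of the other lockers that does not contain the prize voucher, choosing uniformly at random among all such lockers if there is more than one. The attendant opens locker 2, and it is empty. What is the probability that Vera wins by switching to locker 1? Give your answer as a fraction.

3/19

Apply Bayes' rule, conditioning on where the prize voucher actually is.
If it is in locker 1 (prior 1/9): the attendant has 2 equally likely choices, so probability 1/2; weight (1/9)·(1/2) = 1/18.
If it is in locker 2 (prior 2/9): the attendant opened locker 2, so this case is ruled out; weight (2/9)·0 = 0.
If it is in locker 3 (prior 2/9): the attendant has 3 equally likely choices, so probability 1/3; weight (2/9)·(1/3) = 2/27.
If it is in locker 4 (prior 4/9): the attendant has 2 equally likely choices, so probability 1/2; weight (4/9)·(1/2) = 2/9.
The weights sum to 19/54.
So P(the prize voucher in locker 1 | the attendant opened locker 2) = (1/18) / (19/54) = 3/19.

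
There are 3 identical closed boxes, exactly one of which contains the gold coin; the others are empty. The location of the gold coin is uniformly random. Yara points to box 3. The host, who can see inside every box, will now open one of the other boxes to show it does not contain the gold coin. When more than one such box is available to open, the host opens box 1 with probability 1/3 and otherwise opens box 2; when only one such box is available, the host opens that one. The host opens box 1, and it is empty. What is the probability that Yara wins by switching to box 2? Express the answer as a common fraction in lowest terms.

Consider each possible location of the gold coin in turn.
If it is in box 1 (prior 1/3): the host opened box 1, so this case is ruled out; weight (1/3)·0 = 0.
If it is in box 2 (prior 1/3): only box 1 is available, probability 1; weight (1/3)·1 = 1/3.
If it is in box 3 (prior 1/3): box 1 is available, opened with probability 1/3; weight (1/3)·(1/3) = 1/9.
The weights sum to 4/9.
So P(the gold coin in box 2 | the host opened box 1) = (1/3) / (4/9) = 3/4.

3/4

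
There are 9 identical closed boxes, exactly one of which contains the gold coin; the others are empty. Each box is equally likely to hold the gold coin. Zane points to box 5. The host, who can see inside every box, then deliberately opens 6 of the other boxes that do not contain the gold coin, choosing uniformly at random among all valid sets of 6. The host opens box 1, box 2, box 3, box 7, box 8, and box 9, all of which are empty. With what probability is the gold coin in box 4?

Condition on the true location of the gold coin.
If it is in any of boxes 1, 2, 3, 7, 8, and 9 (prior 1/9 each): that box was opened and seen not to hold the prize — ruled out; weight (1/9)·0 = 0 each.
If it is in either of boxes 4 and 6 (prior 1/9 each): the host has 7 equally likely choices, so probability 1/7; weight (1/9)·(1/7) = 1/63 each.
If it is in box 5 (prior 1/9): the host has 28 equally likely choices, so probability 1/28; weight (1/9)·(1/28) = 1/252.
The weights sum to 1/28.
So P(the gold coin in box 4 | the host opened box 1, box 2, box 3, box 7, box 8, and box 9) = (1/63) / (1/28) = 4/9.

4/9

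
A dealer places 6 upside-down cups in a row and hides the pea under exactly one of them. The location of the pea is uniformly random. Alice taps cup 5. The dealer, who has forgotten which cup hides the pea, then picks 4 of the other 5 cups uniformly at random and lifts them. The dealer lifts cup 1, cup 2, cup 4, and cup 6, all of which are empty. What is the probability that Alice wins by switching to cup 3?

1/2

Because the dealer chose which cups to lift without knowing where the pea is, the choice is independent of the prize location. Learning that none of the 4 opened cups holds the pea simply rules out those 4 locations and leaves the remaining 2 cups still equally likely by symmetry.
So P(the pea under cup 3) = 1/2.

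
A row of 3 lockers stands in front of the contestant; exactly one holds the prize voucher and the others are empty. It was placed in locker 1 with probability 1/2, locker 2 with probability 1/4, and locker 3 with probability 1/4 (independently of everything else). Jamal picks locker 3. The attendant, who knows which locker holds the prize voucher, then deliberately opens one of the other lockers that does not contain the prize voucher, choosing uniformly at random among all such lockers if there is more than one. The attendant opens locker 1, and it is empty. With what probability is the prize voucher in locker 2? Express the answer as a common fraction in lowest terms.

2/3

Consider each possible location of the prize voucher in turn.
If it is in locker 1 (prior 1/2): the attendant opened locker 1, so this case is ruled out; weight (1/2)·0 = 0.
If it is in locker 2 (prior 1/4): the attendant has no choice, probability 1; weight (1/4)·1 = 1/4.
If it is in locker 3 (prior 1/4): the attendant has 2 equally likely choices, so probability 1/2; weight (1/4)·(1/2) = 1/8.
The weights sum to 3/8.
So P(the prize voucher in locker 2 | the attendant opened locker 1) = (1/4) / (3/8) = 2/3.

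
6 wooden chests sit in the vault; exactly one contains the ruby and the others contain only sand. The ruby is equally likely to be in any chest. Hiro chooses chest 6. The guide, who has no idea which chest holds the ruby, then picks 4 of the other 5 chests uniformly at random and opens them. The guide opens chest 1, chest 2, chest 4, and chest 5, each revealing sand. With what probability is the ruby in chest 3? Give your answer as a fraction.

Consider each possible location of the ruby in turn.
If it is in any of chests 1, 2, 4, and 5 (prior 1/6 each): that chest was opened and seen not to hold the prize — ruled out; weight (1/6)·0 = 0 each.
If it is in either of chests 3 and 6 (prior 1/6 each): the guide picks exactly this set with probability 1/5 regardless, and none is the prize; weight (1/6)·(1/5) = 1/30 each.
The weights sum to 1/15.
So P(the ruby in chest 3 | the guide opened chest 1, chest 2, chest 4, and chest 5) = (1/30) / (1/15) = 1/2.

1/2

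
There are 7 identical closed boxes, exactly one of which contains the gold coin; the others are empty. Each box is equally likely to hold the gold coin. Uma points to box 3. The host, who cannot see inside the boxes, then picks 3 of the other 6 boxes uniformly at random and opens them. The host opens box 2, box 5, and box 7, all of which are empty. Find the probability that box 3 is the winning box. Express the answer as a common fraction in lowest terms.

Condition on the true location of the gold coin.
If it is in any of boxes 1, 3, 4, and 6 (prior 1/7 each): the host picks exactly this set with probability 1/20 regardless, and none is the prize; weight (1/7)·(1/20) = 1/140 each.
If it is in any of boxes 2, 5, and 7 (prior 1/7 each): that box was opened and seen not to hold the prize — ruled out; weight (1/7)·0 = 0 each.
The weights sum to 1/35.
So P(the gold coin in box 3 | the host opened box 2, box 5, and box 7) = (1/140) / (1/35) = 1/4.

1/4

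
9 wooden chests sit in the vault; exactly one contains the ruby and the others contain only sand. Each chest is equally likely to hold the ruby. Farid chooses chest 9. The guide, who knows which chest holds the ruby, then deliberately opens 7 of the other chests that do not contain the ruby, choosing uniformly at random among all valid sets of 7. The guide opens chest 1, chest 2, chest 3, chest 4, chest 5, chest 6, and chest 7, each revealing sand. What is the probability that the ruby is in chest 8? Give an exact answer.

8/9

Condition on the true location of the ruby.
If it is in any of chests 1, 2, 3, 4, 5, 6, and 7 (prior 1/9 each): that chest was opened and seen not to hold the prize — ruled out; weight (1/9)·0 = 0 each.
If it is in chest 8 (prior 1/9): the guide has no choice, probability 1; weight (1/9)·1 = 1/9.
If it is in chest 9 (prior 1/9): the guide has 8 equally likely choices, so probability 1/8; weight (1/9)·(1/8) = 1/72.
The weights sum to 1/8.
So P(the ruby in chest 8 | the guide opened chest 1, chest 2, chest 3, chest 4, chest 5, chest 6, and chest 7) = (1/9) / (1/8) = 8/9.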